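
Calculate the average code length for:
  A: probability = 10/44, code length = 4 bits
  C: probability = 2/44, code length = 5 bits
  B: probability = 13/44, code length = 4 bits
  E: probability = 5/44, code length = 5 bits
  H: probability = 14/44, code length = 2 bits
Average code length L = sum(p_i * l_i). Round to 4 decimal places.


Weighted contributions p_i * l_i:
  A: (10/44) * 4 = 40/44
  C: (2/44) * 5 = 10/44
  B: (13/44) * 4 = 52/44
  E: (5/44) * 5 = 25/44
  H: (14/44) * 2 = 28/44
Sum = (40 + 10 + 52 + 25 + 28)/44 = 155/44

L = 155/44 = 3.5227 bits/symbol


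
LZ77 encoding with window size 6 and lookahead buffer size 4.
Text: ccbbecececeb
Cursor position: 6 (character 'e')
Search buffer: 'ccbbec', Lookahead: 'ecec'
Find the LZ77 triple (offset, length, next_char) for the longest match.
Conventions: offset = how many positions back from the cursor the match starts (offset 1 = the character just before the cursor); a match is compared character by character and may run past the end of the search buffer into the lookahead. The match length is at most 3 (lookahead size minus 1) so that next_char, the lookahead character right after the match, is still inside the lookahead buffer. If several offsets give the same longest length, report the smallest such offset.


Try each offset into the search buffer:
  offset=1 (pos 5, char 'c'): match length 0
  offset=2 (pos 4, char 'e'): match length 3
  offset=3 (pos 3, char 'b'): match length 0
  offset=4 (pos 2, char 'b'): match length 0
  offset=5 (pos 1, char 'c'): match length 0
  offset=6 (pos 0, char 'c'): match length 0
Longest match has length 3 at offset 2.
next_char = character at position 6 + 3 = 9 -> 'c'

Best match: offset=2, length=3 (matching 'ece' starting at position 4)
LZ77 triple: (2, 3, 'c')


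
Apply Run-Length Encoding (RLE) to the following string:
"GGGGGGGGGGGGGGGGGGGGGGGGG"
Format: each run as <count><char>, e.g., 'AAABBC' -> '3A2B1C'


Scanning runs left to right:
  i=0: run of 'G' x 25 -> '25G'

RLE = 25G


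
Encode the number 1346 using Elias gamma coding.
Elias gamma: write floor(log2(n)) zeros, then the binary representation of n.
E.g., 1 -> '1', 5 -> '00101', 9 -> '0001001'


num_bits = floor(log2(1346)) + 1 = 11
leading_zeros = num_bits - 1 = 10
binary(1346) = 10101000010

Elias gamma(1346) = '0000000000' + '10101000010' = 000000000010101000010 (21 bits)


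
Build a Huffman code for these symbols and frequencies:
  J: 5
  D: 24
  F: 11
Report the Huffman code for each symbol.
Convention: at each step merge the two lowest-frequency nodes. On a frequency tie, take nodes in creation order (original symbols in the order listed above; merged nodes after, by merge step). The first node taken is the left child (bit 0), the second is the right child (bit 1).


Huffman tree construction:
Step 1: Merge J(5) + F(11) = 16
Step 2: Merge (J+F)(16) + D(24) = 40
Read each symbol's code off the tree from the root (left child = 0, right child = 1).

Codes:
  J: 00 (length 2)
  D: 1 (length 1)
  F: 01 (length 2)
Average code length: 56/40 = 1.4000 bits/symbol


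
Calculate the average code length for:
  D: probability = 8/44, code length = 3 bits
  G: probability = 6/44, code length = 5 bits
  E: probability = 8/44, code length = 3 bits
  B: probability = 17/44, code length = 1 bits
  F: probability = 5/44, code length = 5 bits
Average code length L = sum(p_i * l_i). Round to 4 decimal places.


Weighted contributions p_i * l_i:
  D: (8/44) * 3 = 24/44
  G: (6/44) * 5 = 30/44
  E: (8/44) * 3 = 24/44
  B: (17/44) * 1 = 17/44
  F: (5/44) * 5 = 25/44
Sum = (24 + 30 + 24 + 17 + 25)/44 = 120/44

L = 120/44 = 2.7273 bits/symbol


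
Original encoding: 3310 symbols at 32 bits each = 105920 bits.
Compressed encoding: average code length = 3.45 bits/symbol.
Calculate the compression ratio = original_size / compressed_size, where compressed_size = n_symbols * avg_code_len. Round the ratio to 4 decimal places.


original_size = n_symbols * orig_bits = 3310 * 32 = 105920 bits
compressed_size = n_symbols * avg_code_len = 3310 * 3.45 = 11419.5 bits
ratio = original_size / compressed_size = 105920 / 11419.5 = 9.2754

Compression ratio = 9.2754


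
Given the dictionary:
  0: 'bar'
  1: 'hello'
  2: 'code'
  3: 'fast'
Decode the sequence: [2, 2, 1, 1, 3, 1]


Look up each index in the dictionary:
  2 -> 'code'
  2 -> 'code'
  1 -> 'hello'
  1 -> 'hello'
  3 -> 'fast'
  1 -> 'hello'

Decoded: "code code hello hello fast hello"


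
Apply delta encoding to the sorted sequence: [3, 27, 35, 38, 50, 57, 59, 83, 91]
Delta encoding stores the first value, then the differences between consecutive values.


First value: 3
Deltas:
  27 - 3 = 24
  35 - 27 = 8
  38 - 35 = 3
  50 - 38 = 12
  57 - 50 = 7
  59 - 57 = 2
  83 - 59 = 24
  91 - 83 = 8


Delta encoded: [3, 24, 8, 3, 12, 7, 2, 24, 8]


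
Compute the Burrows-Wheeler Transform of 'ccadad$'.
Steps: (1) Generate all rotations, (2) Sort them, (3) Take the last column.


Rotations (sorted):
  0: $ccadad -> last char: d
  1: ad$ccad -> last char: d
  2: adad$cc -> last char: c
  3: cadad$c -> last char: c
  4: ccadad$ -> last char: $
  5: d$ccada -> last char: a
  6: dad$cca -> last char: a


BWT = ddcc$aa


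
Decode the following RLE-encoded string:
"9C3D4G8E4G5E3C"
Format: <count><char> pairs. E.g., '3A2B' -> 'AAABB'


Expanding each <count><char> pair:
  9C -> 'CCCCCCCCC'
  3D -> 'DDD'
  4G -> 'GGGG'
  8E -> 'EEEEEEEE'
  4G -> 'GGGG'
  5E -> 'EEEEE'
  3C -> 'CCC'

Decoded = CCCCCCCCCDDDGGGGEEEEEEEEGGGGEEEEECCC


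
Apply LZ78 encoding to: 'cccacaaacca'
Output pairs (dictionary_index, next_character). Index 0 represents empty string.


LZ78 encoding steps:
Dictionary: {0: ''}
Step 1: w='' (idx 0), next='c' -> output (0, 'c'), add 'c' as idx 1
Step 2: w='c' (idx 1), next='c' -> output (1, 'c'), add 'cc' as idx 2
Step 3: w='' (idx 0), next='a' -> output (0, 'a'), add 'a' as idx 3
Step 4: w='c' (idx 1), next='a' -> output (1, 'a'), add 'ca' as idx 4
Step 5: w='a' (idx 3), next='a' -> output (3, 'a'), add 'aa' as idx 5
Step 6: w='cc' (idx 2), next='a' -> output (2, 'a'), add 'cca' as idx 6


Encoded: [(0, 'c'), (1, 'c'), (0, 'a'), (1, 'a'), (3, 'a'), (2, 'a')]


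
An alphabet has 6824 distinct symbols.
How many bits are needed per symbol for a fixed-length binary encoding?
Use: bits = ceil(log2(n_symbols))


log2(6824) = 12.7364
Bracket: 2^12 = 4096 < 6824 <= 2^13 = 8192
So ceil(log2(6824)) = 13

bits = ceil(log2(6824)) = ceil(12.7364) = 13 bits


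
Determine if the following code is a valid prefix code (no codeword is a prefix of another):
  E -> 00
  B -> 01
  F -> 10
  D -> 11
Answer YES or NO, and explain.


Checking each pair (does one codeword prefix another?):
  E='00' vs B='01': no prefix
  E='00' vs F='10': no prefix
  E='00' vs D='11': no prefix
  B='01' vs E='00': no prefix
  B='01' vs F='10': no prefix
  B='01' vs D='11': no prefix
  F='10' vs E='00': no prefix
  F='10' vs B='01': no prefix
  F='10' vs D='11': no prefix
  D='11' vs E='00': no prefix
  D='11' vs B='01': no prefix
  D='11' vs F='10': no prefix
No violation found over all pairs.

YES -- this is a valid prefix code. No codeword is a prefix of any other codeword.


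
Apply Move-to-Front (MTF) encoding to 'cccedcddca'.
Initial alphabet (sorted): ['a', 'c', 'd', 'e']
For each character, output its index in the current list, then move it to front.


MTF encoding:
'c': index 1 in ['a', 'c', 'd', 'e'] -> ['c', 'a', 'd', 'e']
'c': index 0 in ['c', 'a', 'd', 'e'] -> ['c', 'a', 'd', 'e']
'c': index 0 in ['c', 'a', 'd', 'e'] -> ['c', 'a', 'd', 'e']
'e': index 3 in ['c', 'a', 'd', 'e'] -> ['e', 'c', 'a', 'd']
'd': index 3 in ['e', 'c', 'a', 'd'] -> ['d', 'e', 'c', 'a']
'c': index 2 in ['d', 'e', 'c', 'a'] -> ['c', 'd', 'e', 'a']
'd': index 1 in ['c', 'd', 'e', 'a'] -> ['d', 'c', 'e', 'a']
'd': index 0 in ['d', 'c', 'e', 'a'] -> ['d', 'c', 'e', 'a']
'c': index 1 in ['d', 'c', 'e', 'a'] -> ['c', 'd', 'e', 'a']
'a': index 3 in ['c', 'd', 'e', 'a'] -> ['a', 'c', 'd', 'e']


Output: [1, 0, 0, 3, 3, 2, 1, 0, 1, 3]


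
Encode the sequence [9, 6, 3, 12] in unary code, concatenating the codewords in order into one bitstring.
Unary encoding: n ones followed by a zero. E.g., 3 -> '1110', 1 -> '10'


Encode each number as n ones followed by a terminating 0:
  9 -> 1111111110 (10 bits)
  6 -> 1111110 (7 bits)
  3 -> 1110 (4 bits)
  12 -> 1111111111110 (13 bits)
Total length = 10 + 7 + 4 + 13 = 34 bits.

Unary([9, 6, 3, 12]) = 1111111110111111011101111111111110 (34 bits)


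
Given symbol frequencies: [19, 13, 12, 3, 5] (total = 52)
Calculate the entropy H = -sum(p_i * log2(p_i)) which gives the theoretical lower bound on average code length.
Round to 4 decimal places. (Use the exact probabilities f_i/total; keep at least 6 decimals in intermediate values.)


Per-symbol terms -p_i * log2(p_i) with p_i = f_i/52:
  p = 19/52 = 0.365385: log2(p) = -1.452512, -p*log2(p) = 0.530726
  p = 13/52 = 0.250000: log2(p) = -2.000000, -p*log2(p) = 0.500000
  p = 12/52 = 0.230769: log2(p) = -2.115477, -p*log2(p) = 0.488187
  p = 3/52 = 0.057692: log2(p) = -4.115477, -p*log2(p) = 0.237431
  p = 5/52 = 0.096154: log2(p) = -3.378512, -p*log2(p) = 0.324857
H = 0.530726 + 0.500000 + 0.488187 + 0.237431 + 0.324857 = 2.081201

H = 2.0812 bits/symbol


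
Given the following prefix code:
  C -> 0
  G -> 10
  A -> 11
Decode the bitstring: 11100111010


Decoding step by step:
Bits 11 -> A
Bits 10 -> G
Bits 0 -> C
Bits 11 -> A
Bits 10 -> G
Bits 10 -> G


Decoded message: AGCAGG


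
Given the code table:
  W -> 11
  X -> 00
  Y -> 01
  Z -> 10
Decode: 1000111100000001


Decoding:
10 -> Z
00 -> X
11 -> W
11 -> W
00 -> X
00 -> X
00 -> X
01 -> Y


Result: ZXWWXXXY


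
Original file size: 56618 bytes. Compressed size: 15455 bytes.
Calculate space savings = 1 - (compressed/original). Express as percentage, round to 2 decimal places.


ratio = compressed/original = 15455/56618 = 0.27297
savings = 1 - ratio = 1 - 0.27297 = 0.72703
as a percentage: 0.72703 * 100 = 72.7%

Space savings = 1 - 15455/56618 = 72.7%


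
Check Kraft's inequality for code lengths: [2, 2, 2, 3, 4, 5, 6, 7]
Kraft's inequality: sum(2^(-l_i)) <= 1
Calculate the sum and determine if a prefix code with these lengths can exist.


Sum = 2^(-2) + 2^(-2) + 2^(-2) + 2^(-3) + 2^(-4) + 2^(-5) + 2^(-6) + 2^(-7)
    = 0.25 + 0.25 + 0.25 + 0.125 + 0.0625 + 0.03125 + 0.015625 + 0.0078125
    = 127/128 = 0.9921875
Since 0.9921875 <= 1, Kraft's inequality IS satisfied.
A prefix code with these lengths CAN exist.

Kraft sum = 0.9921875. Satisfied.


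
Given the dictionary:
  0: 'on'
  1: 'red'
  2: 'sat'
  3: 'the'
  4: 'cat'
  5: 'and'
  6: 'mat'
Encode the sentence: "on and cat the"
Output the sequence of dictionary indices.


Look up each word in the dictionary:
  'on' -> 0
  'and' -> 5
  'cat' -> 4
  'the' -> 3

Encoded: [0, 5, 4, 3]


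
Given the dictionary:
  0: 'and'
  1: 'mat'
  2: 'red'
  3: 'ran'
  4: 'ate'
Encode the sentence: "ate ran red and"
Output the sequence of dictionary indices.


Look up each word in the dictionary:
  'ate' -> 4
  'ran' -> 3
  'red' -> 2
  'and' -> 0

Encoded: [4, 3, 2, 0]


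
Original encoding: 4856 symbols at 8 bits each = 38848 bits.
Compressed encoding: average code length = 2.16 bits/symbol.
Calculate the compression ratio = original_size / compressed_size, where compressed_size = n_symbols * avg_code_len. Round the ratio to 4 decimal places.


original_size = n_symbols * orig_bits = 4856 * 8 = 38848 bits
compressed_size = n_symbols * avg_code_len = 4856 * 2.16 = 10488.96 bits
ratio = original_size / compressed_size = 38848 / 10488.96 = 3.7037

Compression ratio = 3.7037


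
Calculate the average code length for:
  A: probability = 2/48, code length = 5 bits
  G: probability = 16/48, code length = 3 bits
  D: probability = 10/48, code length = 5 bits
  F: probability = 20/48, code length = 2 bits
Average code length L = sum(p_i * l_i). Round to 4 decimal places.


Weighted contributions p_i * l_i:
  A: (2/48) * 5 = 10/48
  G: (16/48) * 3 = 48/48
  D: (10/48) * 5 = 50/48
  F: (20/48) * 2 = 40/48
Sum = (10 + 48 + 50 + 40)/48 = 148/48

L = 148/48 = 3.0833 bits/symbol


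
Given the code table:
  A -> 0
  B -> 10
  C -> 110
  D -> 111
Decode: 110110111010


Decoding:
110 -> C
110 -> C
111 -> D
0 -> A
10 -> B


Result: CCDAB


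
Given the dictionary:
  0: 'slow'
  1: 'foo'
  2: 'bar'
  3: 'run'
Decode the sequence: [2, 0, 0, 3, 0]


Look up each index in the dictionary:
  2 -> 'bar'
  0 -> 'slow'
  0 -> 'slow'
  3 -> 'run'
  0 -> 'slow'

Decoded: "bar slow slow run slow"


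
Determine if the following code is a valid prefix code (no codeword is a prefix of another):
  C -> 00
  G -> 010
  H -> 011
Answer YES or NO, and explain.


Checking each pair (does one codeword prefix another?):
  C='00' vs G='010': no prefix
  C='00' vs H='011': no prefix
  G='010' vs C='00': no prefix
  G='010' vs H='011': no prefix
  H='011' vs C='00': no prefix
  H='011' vs G='010': no prefix
No violation found over all pairs.

YES -- this is a valid prefix code. No codeword is a prefix of any other codeword.


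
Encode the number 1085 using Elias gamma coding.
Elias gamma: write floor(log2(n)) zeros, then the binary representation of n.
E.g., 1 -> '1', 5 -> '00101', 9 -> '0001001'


num_bits = floor(log2(1085)) + 1 = 11
leading_zeros = num_bits - 1 = 10
binary(1085) = 10000111101

Elias gamma(1085) = '0000000000' + '10000111101' = 000000000010000111101 (21 bits)


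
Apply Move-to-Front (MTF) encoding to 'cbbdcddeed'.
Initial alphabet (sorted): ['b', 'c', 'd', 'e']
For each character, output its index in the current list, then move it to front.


MTF encoding:
'c': index 1 in ['b', 'c', 'd', 'e'] -> ['c', 'b', 'd', 'e']
'b': index 1 in ['c', 'b', 'd', 'e'] -> ['b', 'c', 'd', 'e']
'b': index 0 in ['b', 'c', 'd', 'e'] -> ['b', 'c', 'd', 'e']
'd': index 2 in ['b', 'c', 'd', 'e'] -> ['d', 'b', 'c', 'e']
'c': index 2 in ['d', 'b', 'c', 'e'] -> ['c', 'd', 'b', 'e']
'd': index 1 in ['c', 'd', 'b', 'e'] -> ['d', 'c', 'b', 'e']
'd': index 0 in ['d', 'c', 'b', 'e'] -> ['d', 'c', 'b', 'e']
'e': index 3 in ['d', 'c', 'b', 'e'] -> ['e', 'd', 'c', 'b']
'e': index 0 in ['e', 'd', 'c', 'b'] -> ['e', 'd', 'c', 'b']
'd': index 1 in ['e', 'd', 'c', 'b'] -> ['d', 'e', 'c', 'b']


Output: [1, 1, 0, 2, 2, 1, 0, 3, 0, 1]


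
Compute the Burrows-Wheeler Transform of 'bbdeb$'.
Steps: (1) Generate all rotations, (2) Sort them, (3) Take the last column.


Rotations (sorted):
  0: $bbdeb -> last char: b
  1: b$bbde -> last char: e
  2: bbdeb$ -> last char: $
  3: bdeb$b -> last char: b
  4: deb$bb -> last char: b
  5: eb$bbd -> last char: d


BWT = be$bbd


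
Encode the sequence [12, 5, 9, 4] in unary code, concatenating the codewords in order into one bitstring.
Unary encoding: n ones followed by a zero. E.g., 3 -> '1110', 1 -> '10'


Encode each number as n ones followed by a terminating 0:
  12 -> 1111111111110 (13 bits)
  5 -> 111110 (6 bits)
  9 -> 1111111110 (10 bits)
  4 -> 11110 (5 bits)
Total length = 13 + 6 + 10 + 5 = 34 bits.

Unary([12, 5, 9, 4]) = 1111111111110111110111111111011110 (34 bits)


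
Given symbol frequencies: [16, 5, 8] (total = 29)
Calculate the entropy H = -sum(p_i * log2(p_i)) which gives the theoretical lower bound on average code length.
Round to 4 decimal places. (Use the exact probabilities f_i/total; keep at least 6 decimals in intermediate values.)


Per-symbol terms -p_i * log2(p_i) with p_i = f_i/29:
  p = 16/29 = 0.551724: log2(p) = -0.857981, -p*log2(p) = 0.473369
  p = 5/29 = 0.172414: log2(p) = -2.536053, -p*log2(p) = 0.437251
  p = 8/29 = 0.275862: log2(p) = -1.857981, -p*log2(p) = 0.512546
H = 0.473369 + 0.437251 + 0.512546 = 1.423166

H = 1.4232 bits/symbol


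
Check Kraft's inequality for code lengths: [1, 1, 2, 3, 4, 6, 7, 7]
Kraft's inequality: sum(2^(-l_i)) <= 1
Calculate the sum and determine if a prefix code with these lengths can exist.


Sum = 2^(-1) + 2^(-1) + 2^(-2) + 2^(-3) + 2^(-4) + 2^(-6) + 2^(-7) + 2^(-7)
    = 0.5 + 0.5 + 0.25 + 0.125 + 0.0625 + 0.015625 + 0.0078125 + 0.0078125
    = 188/128 = 1.46875
Since 1.46875 > 1, Kraft's inequality is NOT satisfied.
A prefix code with these lengths CANNOT exist.

Kraft sum = 1.46875. Not satisfied.


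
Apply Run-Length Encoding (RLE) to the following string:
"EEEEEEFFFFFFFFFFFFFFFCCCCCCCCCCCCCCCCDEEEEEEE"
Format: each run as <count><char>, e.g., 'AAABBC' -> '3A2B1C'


Scanning runs left to right:
  i=0: run of 'E' x 6 -> '6E'
  i=6: run of 'F' x 15 -> '15F'
  i=21: run of 'C' x 16 -> '16C'
  i=37: run of 'D' x 1 -> '1D'
  i=38: run of 'E' x 7 -> '7E'

RLE = 6E15F16C1D7E


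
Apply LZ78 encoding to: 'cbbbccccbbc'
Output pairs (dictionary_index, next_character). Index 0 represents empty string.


LZ78 encoding steps:
Dictionary: {0: ''}
Step 1: w='' (idx 0), next='c' -> output (0, 'c'), add 'c' as idx 1
Step 2: w='' (idx 0), next='b' -> output (0, 'b'), add 'b' as idx 2
Step 3: w='b' (idx 2), next='b' -> output (2, 'b'), add 'bb' as idx 3
Step 4: w='c' (idx 1), next='c' -> output (1, 'c'), add 'cc' as idx 4
Step 5: w='cc' (idx 4), next='b' -> output (4, 'b'), add 'ccb' as idx 5
Step 6: w='b' (idx 2), next='c' -> output (2, 'c'), add 'bc' as idx 6


Encoded: [(0, 'c'), (0, 'b'), (2, 'b'), (1, 'c'), (4, 'b'), (2, 'c')]


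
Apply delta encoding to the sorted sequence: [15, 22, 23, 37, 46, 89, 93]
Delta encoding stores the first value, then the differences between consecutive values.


First value: 15
Deltas:
  22 - 15 = 7
  23 - 22 = 1
  37 - 23 = 14
  46 - 37 = 9
  89 - 46 = 43
  93 - 89 = 4


Delta encoded: [15, 7, 1, 14, 9, 43, 4]


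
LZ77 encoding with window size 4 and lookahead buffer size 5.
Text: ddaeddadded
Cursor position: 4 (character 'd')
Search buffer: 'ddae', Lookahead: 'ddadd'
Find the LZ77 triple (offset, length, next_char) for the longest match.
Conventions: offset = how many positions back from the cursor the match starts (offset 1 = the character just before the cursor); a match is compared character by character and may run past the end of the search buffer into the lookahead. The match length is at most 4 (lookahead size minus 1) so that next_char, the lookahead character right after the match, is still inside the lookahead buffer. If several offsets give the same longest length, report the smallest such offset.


Try each offset into the search buffer:
  offset=1 (pos 3, char 'e'): match length 0
  offset=2 (pos 2, char 'a'): match length 0
  offset=3 (pos 1, char 'd'): match length 1
  offset=4 (pos 0, char 'd'): match length 3
Longest match has length 3 at offset 4.
next_char = character at position 4 + 3 = 7 -> 'd'

Best match: offset=4, length=3 (matching 'dda' starting at position 0)
LZ77 triple: (4, 3, 'd')


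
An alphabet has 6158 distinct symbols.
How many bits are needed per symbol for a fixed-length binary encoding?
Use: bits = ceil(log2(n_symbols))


log2(6158) = 12.5882
Bracket: 2^12 = 4096 < 6158 <= 2^13 = 8192
So ceil(log2(6158)) = 13

bits = ceil(log2(6158)) = ceil(12.5882) = 13 bits


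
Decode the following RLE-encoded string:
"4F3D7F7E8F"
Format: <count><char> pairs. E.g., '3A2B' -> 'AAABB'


Expanding each <count><char> pair:
  4F -> 'FFFF'
  3D -> 'DDD'
  7F -> 'FFFFFFF'
  7E -> 'EEEEEEE'
  8F -> 'FFFFFFFF'

Decoded = FFFFDDDFFFFFFFEEEEEEEFFFFFFFF


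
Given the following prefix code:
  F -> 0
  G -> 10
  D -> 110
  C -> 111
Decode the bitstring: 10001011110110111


Decoding step by step:
Bits 10 -> G
Bits 0 -> F
Bits 0 -> F
Bits 10 -> G
Bits 111 -> C
Bits 10 -> G
Bits 110 -> D
Bits 111 -> C


Decoded message: GFFGCGDC


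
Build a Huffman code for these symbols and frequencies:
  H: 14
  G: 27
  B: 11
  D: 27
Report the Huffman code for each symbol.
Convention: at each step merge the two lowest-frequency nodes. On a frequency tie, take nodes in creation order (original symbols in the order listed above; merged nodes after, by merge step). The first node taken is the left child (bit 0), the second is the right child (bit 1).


Huffman tree construction:
Step 1: Merge B(11) + H(14) = 25
Step 2: Merge (B+H)(25) + G(27) = 52
Step 3: Merge D(27) + ((B+H)+G)(52) = 79
Read each symbol's code off the tree from the root (left child = 0, right child = 1).

Codes:
  H: 101 (length 3)
  G: 11 (length 2)
  B: 100 (length 3)
  D: 0 (length 1)
Average code length: 156/79 = 1.9747 bits/symbol


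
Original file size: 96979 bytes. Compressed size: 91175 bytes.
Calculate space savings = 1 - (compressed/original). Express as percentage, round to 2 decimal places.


ratio = compressed/original = 91175/96979 = 0.940152
savings = 1 - ratio = 1 - 0.940152 = 0.059848
as a percentage: 0.059848 * 100 = 5.98%

Space savings = 1 - 91175/96979 = 5.98%


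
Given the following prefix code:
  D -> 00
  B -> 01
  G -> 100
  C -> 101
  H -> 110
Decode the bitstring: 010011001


Decoding step by step:
Bits 01 -> B
Bits 00 -> D
Bits 110 -> H
Bits 01 -> B


Decoded message: BDHB


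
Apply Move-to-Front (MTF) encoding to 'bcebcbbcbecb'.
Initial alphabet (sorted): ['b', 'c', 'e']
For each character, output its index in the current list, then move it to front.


MTF encoding:
'b': index 0 in ['b', 'c', 'e'] -> ['b', 'c', 'e']
'c': index 1 in ['b', 'c', 'e'] -> ['c', 'b', 'e']
'e': index 2 in ['c', 'b', 'e'] -> ['e', 'c', 'b']
'b': index 2 in ['e', 'c', 'b'] -> ['b', 'e', 'c']
'c': index 2 in ['b', 'e', 'c'] -> ['c', 'b', 'e']
'b': index 1 in ['c', 'b', 'e'] -> ['b', 'c', 'e']
'b': index 0 in ['b', 'c', 'e'] -> ['b', 'c', 'e']
'c': index 1 in ['b', 'c', 'e'] -> ['c', 'b', 'e']
'b': index 1 in ['c', 'b', 'e'] -> ['b', 'c', 'e']
'e': index 2 in ['b', 'c', 'e'] -> ['e', 'b', 'c']
'c': index 2 in ['e', 'b', 'c'] -> ['c', 'e', 'b']
'b': index 2 in ['c', 'e', 'b'] -> ['b', 'c', 'e']


Output: [0, 1, 2, 2, 2, 1, 0, 1, 1, 2, 2, 2]


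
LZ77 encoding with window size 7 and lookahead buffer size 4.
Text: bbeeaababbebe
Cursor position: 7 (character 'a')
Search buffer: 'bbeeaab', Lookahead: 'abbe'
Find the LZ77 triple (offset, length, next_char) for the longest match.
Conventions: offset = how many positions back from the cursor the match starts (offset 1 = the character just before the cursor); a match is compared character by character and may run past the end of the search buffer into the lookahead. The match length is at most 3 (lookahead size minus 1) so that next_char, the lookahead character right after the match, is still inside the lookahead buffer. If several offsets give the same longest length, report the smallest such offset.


Try each offset into the search buffer:
  offset=1 (pos 6, char 'b'): match length 0
  offset=2 (pos 5, char 'a'): match length 2
  offset=3 (pos 4, char 'a'): match length 1
  offset=4 (pos 3, char 'e'): match length 0
  offset=5 (pos 2, char 'e'): match length 0
  offset=6 (pos 1, char 'b'): match length 0
  offset=7 (pos 0, char 'b'): match length 0
Longest match has length 2 at offset 2.
next_char = character at position 7 + 2 = 9 -> 'b'

Best match: offset=2, length=2 (matching 'ab' starting at position 5)
LZ77 triple: (2, 2, 'b')


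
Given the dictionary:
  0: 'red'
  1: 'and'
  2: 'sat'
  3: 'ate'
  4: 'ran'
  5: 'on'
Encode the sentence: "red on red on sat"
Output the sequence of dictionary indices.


Look up each word in the dictionary:
  'red' -> 0
  'on' -> 5
  'red' -> 0
  'on' -> 5
  'sat' -> 2

Encoded: [0, 5, 0, 5, 2]


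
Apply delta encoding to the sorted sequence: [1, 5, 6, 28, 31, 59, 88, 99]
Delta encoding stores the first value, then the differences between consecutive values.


First value: 1
Deltas:
  5 - 1 = 4
  6 - 5 = 1
  28 - 6 = 22
  31 - 28 = 3
  59 - 31 = 28
  88 - 59 = 29
  99 - 88 = 11


Delta encoded: [1, 4, 1, 22, 3, 28, 29, 11]


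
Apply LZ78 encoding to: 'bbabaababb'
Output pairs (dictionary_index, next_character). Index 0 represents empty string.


LZ78 encoding steps:
Dictionary: {0: ''}
Step 1: w='' (idx 0), next='b' -> output (0, 'b'), add 'b' as idx 1
Step 2: w='b' (idx 1), next='a' -> output (1, 'a'), add 'ba' as idx 2
Step 3: w='ba' (idx 2), next='a' -> output (2, 'a'), add 'baa' as idx 3
Step 4: w='ba' (idx 2), next='b' -> output (2, 'b'), add 'bab' as idx 4
Step 5: w='b' (idx 1), end of input -> output (1, '')


Encoded: [(0, 'b'), (1, 'a'), (2, 'a'), (2, 'b'), (1, '')]


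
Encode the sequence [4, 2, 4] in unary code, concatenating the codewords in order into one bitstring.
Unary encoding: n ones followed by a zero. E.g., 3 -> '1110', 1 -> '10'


Encode each number as n ones followed by a terminating 0:
  4 -> 11110 (5 bits)
  2 -> 110 (3 bits)
  4 -> 11110 (5 bits)
Total length = 5 + 3 + 5 = 13 bits.

Unary([4, 2, 4]) = 1111011011110 (13 bits)


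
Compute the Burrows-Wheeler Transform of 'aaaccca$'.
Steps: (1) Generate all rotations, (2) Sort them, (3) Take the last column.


Rotations (sorted):
  0: $aaaccca -> last char: a
  1: a$aaaccc -> last char: c
  2: aaaccca$ -> last char: $
  3: aaccca$a -> last char: a
  4: accca$aa -> last char: a
  5: ca$aaacc -> last char: c
  6: cca$aaac -> last char: c
  7: ccca$aaa -> last char: a


BWT = ac$aacca


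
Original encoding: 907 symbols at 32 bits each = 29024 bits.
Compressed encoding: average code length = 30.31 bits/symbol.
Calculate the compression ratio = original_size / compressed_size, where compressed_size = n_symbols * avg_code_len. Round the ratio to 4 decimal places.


original_size = n_symbols * orig_bits = 907 * 32 = 29024 bits
compressed_size = n_symbols * avg_code_len = 907 * 30.31 = 27491.17 bits
ratio = original_size / compressed_size = 29024 / 27491.17 = 1.0558

Compression ratio = 1.0558


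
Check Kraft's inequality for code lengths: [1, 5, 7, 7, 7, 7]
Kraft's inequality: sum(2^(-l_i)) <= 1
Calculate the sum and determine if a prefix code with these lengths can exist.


Sum = 2^(-1) + 2^(-5) + 2^(-7) + 2^(-7) + 2^(-7) + 2^(-7)
    = 0.5 + 0.03125 + 0.0078125 + 0.0078125 + 0.0078125 + 0.0078125
    = 72/128 = 0.5625
Since 0.5625 <= 1, Kraft's inequality IS satisfied.
A prefix code with these lengths CAN exist.

Kraft sum = 0.5625. Satisfied.


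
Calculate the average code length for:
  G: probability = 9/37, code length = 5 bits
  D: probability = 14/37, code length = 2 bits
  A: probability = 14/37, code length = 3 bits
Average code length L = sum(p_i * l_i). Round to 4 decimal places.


Weighted contributions p_i * l_i:
  G: (9/37) * 5 = 45/37
  D: (14/37) * 2 = 28/37
  A: (14/37) * 3 = 42/37
Sum = (45 + 28 + 42)/37 = 115/37

L = 115/37 = 3.1081 bits/symbol


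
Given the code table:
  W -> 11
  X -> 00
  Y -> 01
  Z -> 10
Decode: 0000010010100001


Decoding:
00 -> X
00 -> X
01 -> Y
00 -> X
10 -> Z
10 -> Z
00 -> X
01 -> Y


Result: XXYXZZXY


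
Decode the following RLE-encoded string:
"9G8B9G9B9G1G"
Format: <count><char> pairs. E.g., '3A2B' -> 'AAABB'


Expanding each <count><char> pair:
  9G -> 'GGGGGGGGG'
  8B -> 'BBBBBBBB'
  9G -> 'GGGGGGGGG'
  9B -> 'BBBBBBBBB'
  9G -> 'GGGGGGGGG'
  1G -> 'G'

Decoded = GGGGGGGGGBBBBBBBBGGGGGGGGGBBBBBBBBBGGGGGGGGGG


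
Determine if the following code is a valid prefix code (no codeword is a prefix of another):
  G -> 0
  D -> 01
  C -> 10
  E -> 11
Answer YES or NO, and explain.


Checking each pair (does one codeword prefix another?):
  G='0' vs D='01': prefix -- VIOLATION

NO -- this is NOT a valid prefix code. G (0) is a prefix of D (01).


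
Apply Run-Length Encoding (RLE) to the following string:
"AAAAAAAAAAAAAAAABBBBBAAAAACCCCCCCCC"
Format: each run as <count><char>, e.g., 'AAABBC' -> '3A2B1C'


Scanning runs left to right:
  i=0: run of 'A' x 16 -> '16A'
  i=16: run of 'B' x 5 -> '5B'
  i=21: run of 'A' x 5 -> '5A'
  i=26: run of 'C' x 9 -> '9C'

RLE = 16A5B5A9C


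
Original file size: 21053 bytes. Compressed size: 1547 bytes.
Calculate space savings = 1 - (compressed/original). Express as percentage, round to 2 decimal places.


ratio = compressed/original = 1547/21053 = 0.073481
savings = 1 - ratio = 1 - 0.073481 = 0.926519
as a percentage: 0.926519 * 100 = 92.65%

Space savings = 1 - 1547/21053 = 92.65%


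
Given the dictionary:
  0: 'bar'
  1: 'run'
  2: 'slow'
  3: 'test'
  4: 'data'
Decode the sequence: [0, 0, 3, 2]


Look up each index in the dictionary:
  0 -> 'bar'
  0 -> 'bar'
  3 -> 'test'
  2 -> 'slow'

Decoded: "bar bar test slow"


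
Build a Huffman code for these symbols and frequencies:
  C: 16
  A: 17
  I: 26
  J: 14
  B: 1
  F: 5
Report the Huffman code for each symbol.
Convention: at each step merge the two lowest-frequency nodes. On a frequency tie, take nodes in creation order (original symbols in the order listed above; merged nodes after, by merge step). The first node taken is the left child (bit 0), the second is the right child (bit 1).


Huffman tree construction:
Step 1: Merge B(1) + F(5) = 6
Step 2: Merge (B+F)(6) + J(14) = 20
Step 3: Merge C(16) + A(17) = 33
Step 4: Merge ((B+F)+J)(20) + I(26) = 46
Step 5: Merge (C+A)(33) + (((B+F)+J)+I)(46) = 79
Read each symbol's code off the tree from the root (left child = 0, right child = 1).

Codes:
  C: 00 (length 2)
  A: 01 (length 2)
  I: 11 (length 2)
  J: 101 (length 3)
  B: 1000 (length 4)
  F: 1001 (length 4)
Average code length: 184/79 = 2.3291 bits/symbol


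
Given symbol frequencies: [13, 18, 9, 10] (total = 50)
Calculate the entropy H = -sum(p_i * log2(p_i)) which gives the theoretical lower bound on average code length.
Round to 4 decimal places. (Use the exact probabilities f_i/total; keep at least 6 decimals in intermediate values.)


Per-symbol terms -p_i * log2(p_i) with p_i = f_i/50:
  p = 13/50 = 0.260000: log2(p) = -1.943416, -p*log2(p) = 0.505288
  p = 18/50 = 0.360000: log2(p) = -1.473931, -p*log2(p) = 0.530615
  p = 9/50 = 0.180000: log2(p) = -2.473931, -p*log2(p) = 0.445308
  p = 10/50 = 0.200000: log2(p) = -2.321928, -p*log2(p) = 0.464386
H = 0.505288 + 0.530615 + 0.445308 + 0.464386 = 1.945597

H = 1.9456 bits/symbol


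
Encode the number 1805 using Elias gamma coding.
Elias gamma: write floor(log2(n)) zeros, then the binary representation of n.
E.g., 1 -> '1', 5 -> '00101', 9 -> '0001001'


num_bits = floor(log2(1805)) + 1 = 11
leading_zeros = num_bits - 1 = 10
binary(1805) = 11100001101

Elias gamma(1805) = '0000000000' + '11100001101' = 000000000011100001101 (21 bits)


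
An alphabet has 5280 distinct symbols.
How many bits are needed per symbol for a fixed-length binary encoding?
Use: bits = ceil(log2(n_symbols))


log2(5280) = 12.3663
Bracket: 2^12 = 4096 < 5280 <= 2^13 = 8192
So ceil(log2(5280)) = 13

bits = ceil(log2(5280)) = ceil(12.3663) = 13 bits


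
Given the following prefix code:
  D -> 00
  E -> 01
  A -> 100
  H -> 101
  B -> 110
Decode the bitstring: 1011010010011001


Decoding step by step:
Bits 101 -> H
Bits 101 -> H
Bits 00 -> D
Bits 100 -> A
Bits 110 -> B
Bits 01 -> E


Decoded message: HHDABE


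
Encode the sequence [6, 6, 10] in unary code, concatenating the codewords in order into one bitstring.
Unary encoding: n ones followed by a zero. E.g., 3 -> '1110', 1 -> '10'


Encode each number as n ones followed by a terminating 0:
  6 -> 1111110 (7 bits)
  6 -> 1111110 (7 bits)
  10 -> 11111111110 (11 bits)
Total length = 7 + 7 + 11 = 25 bits.

Unary([6, 6, 10]) = 1111110111111011111111110 (25 bits)


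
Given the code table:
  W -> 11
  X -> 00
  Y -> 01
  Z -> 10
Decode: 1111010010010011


Decoding:
11 -> W
11 -> W
01 -> Y
00 -> X
10 -> Z
01 -> Y
00 -> X
11 -> W


Result: WWYXZYXW


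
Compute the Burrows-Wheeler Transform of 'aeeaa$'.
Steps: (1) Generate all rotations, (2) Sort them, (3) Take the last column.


Rotations (sorted):
  0: $aeeaa -> last char: a
  1: a$aeea -> last char: a
  2: aa$aee -> last char: e
  3: aeeaa$ -> last char: $
  4: eaa$ae -> last char: e
  5: eeaa$a -> last char: a


BWT = aae$ea


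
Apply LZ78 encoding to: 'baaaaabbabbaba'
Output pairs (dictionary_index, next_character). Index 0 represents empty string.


LZ78 encoding steps:
Dictionary: {0: ''}
Step 1: w='' (idx 0), next='b' -> output (0, 'b'), add 'b' as idx 1
Step 2: w='' (idx 0), next='a' -> output (0, 'a'), add 'a' as idx 2
Step 3: w='a' (idx 2), next='a' -> output (2, 'a'), add 'aa' as idx 3
Step 4: w='aa' (idx 3), next='b' -> output (3, 'b'), add 'aab' as idx 4
Step 5: w='b' (idx 1), next='a' -> output (1, 'a'), add 'ba' as idx 5
Step 6: w='b' (idx 1), next='b' -> output (1, 'b'), add 'bb' as idx 6
Step 7: w='a' (idx 2), next='b' -> output (2, 'b'), add 'ab' as idx 7
Step 8: w='a' (idx 2), end of input -> output (2, '')


Encoded: [(0, 'b'), (0, 'a'), (2, 'a'), (3, 'b'), (1, 'a'), (1, 'b'), (2, 'b'), (2, '')]


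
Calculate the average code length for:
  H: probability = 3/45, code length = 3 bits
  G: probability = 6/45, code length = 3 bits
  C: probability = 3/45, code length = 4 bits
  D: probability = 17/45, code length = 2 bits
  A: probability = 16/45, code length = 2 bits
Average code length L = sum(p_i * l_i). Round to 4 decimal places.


Weighted contributions p_i * l_i:
  H: (3/45) * 3 = 9/45
  G: (6/45) * 3 = 18/45
  C: (3/45) * 4 = 12/45
  D: (17/45) * 2 = 34/45
  A: (16/45) * 2 = 32/45
Sum = (9 + 18 + 12 + 34 + 32)/45 = 105/45

L = 105/45 = 2.3333 bits/symbol


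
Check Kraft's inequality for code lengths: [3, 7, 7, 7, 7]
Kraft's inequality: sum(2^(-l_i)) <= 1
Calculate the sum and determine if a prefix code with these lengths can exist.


Sum = 2^(-3) + 2^(-7) + 2^(-7) + 2^(-7) + 2^(-7)
    = 0.125 + 0.0078125 + 0.0078125 + 0.0078125 + 0.0078125
    = 20/128 = 0.15625
Since 0.15625 <= 1, Kraft's inequality IS satisfied.
A prefix code with these lengths CAN exist.

Kraft sum = 0.15625. Satisfied.


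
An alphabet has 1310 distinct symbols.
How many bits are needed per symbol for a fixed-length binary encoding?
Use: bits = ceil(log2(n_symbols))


log2(1310) = 10.3554
Bracket: 2^10 = 1024 < 1310 <= 2^11 = 2048
So ceil(log2(1310)) = 11

bits = ceil(log2(1310)) = ceil(10.3554) = 11 bits


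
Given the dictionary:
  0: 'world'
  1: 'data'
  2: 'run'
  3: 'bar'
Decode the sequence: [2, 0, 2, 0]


Look up each index in the dictionary:
  2 -> 'run'
  0 -> 'world'
  2 -> 'run'
  0 -> 'world'

Decoded: "run world run world"


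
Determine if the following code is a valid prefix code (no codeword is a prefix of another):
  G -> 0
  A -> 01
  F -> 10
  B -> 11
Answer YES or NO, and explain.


Checking each pair (does one codeword prefix another?):
  G='0' vs A='01': prefix -- VIOLATION

NO -- this is NOT a valid prefix code. G (0) is a prefix of A (01).


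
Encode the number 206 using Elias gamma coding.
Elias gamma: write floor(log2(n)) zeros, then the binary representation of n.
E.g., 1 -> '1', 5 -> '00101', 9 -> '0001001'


num_bits = floor(log2(206)) + 1 = 8
leading_zeros = num_bits - 1 = 7
binary(206) = 11001110

Elias gamma(206) = '0000000' + '11001110' = 000000011001110 (15 bits)


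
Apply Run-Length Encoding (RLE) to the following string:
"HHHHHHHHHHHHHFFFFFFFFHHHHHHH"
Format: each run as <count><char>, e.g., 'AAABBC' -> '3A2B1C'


Scanning runs left to right:
  i=0: run of 'H' x 13 -> '13H'
  i=13: run of 'F' x 8 -> '8F'
  i=21: run of 'H' x 7 -> '7H'

RLE = 13H8F7H


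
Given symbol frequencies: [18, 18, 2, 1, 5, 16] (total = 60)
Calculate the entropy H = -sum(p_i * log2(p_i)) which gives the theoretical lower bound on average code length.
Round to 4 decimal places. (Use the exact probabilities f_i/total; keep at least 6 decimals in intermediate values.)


Per-symbol terms -p_i * log2(p_i) with p_i = f_i/60:
  p = 18/60 = 0.300000: log2(p) = -1.736966, -p*log2(p) = 0.521090
  p = 18/60 = 0.300000: log2(p) = -1.736966, -p*log2(p) = 0.521090
  p = 2/60 = 0.033333: log2(p) = -4.906891, -p*log2(p) = 0.163563
  p = 1/60 = 0.016667: log2(p) = -5.906891, -p*log2(p) = 0.098448
  p = 5/60 = 0.083333: log2(p) = -3.584963, -p*log2(p) = 0.298747
  p = 16/60 = 0.266667: log2(p) = -1.906891, -p*log2(p) = 0.508504
H = 0.521090 + 0.521090 + 0.163563 + 0.098448 + 0.298747 + 0.508504 = 2.111442

H = 2.1114 bits/symbol


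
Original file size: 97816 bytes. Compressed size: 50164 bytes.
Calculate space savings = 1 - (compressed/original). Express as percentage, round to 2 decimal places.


ratio = compressed/original = 50164/97816 = 0.51284
savings = 1 - ratio = 1 - 0.51284 = 0.48716
as a percentage: 0.48716 * 100 = 48.72%

Space savings = 1 - 50164/97816 = 48.72%


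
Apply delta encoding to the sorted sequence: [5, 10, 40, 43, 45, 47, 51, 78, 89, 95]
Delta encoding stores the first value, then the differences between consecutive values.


First value: 5
Deltas:
  10 - 5 = 5
  40 - 10 = 30
  43 - 40 = 3
  45 - 43 = 2
  47 - 45 = 2
  51 - 47 = 4
  78 - 51 = 27
  89 - 78 = 11
  95 - 89 = 6


Delta encoded: [5, 5, 30, 3, 2, 2, 4, 27, 11, 6]


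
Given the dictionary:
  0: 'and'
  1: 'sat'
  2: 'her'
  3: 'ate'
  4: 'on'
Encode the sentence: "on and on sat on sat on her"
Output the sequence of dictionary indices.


Look up each word in the dictionary:
  'on' -> 4
  'and' -> 0
  'on' -> 4
  'sat' -> 1
  'on' -> 4
  'sat' -> 1
  'on' -> 4
  'her' -> 2

Encoded: [4, 0, 4, 1, 4, 1, 4, 2]


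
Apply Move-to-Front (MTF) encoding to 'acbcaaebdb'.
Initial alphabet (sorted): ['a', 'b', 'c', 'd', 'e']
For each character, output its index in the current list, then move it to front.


MTF encoding:
'a': index 0 in ['a', 'b', 'c', 'd', 'e'] -> ['a', 'b', 'c', 'd', 'e']
'c': index 2 in ['a', 'b', 'c', 'd', 'e'] -> ['c', 'a', 'b', 'd', 'e']
'b': index 2 in ['c', 'a', 'b', 'd', 'e'] -> ['b', 'c', 'a', 'd', 'e']
'c': index 1 in ['b', 'c', 'a', 'd', 'e'] -> ['c', 'b', 'a', 'd', 'e']
'a': index 2 in ['c', 'b', 'a', 'd', 'e'] -> ['a', 'c', 'b', 'd', 'e']
'a': index 0 in ['a', 'c', 'b', 'd', 'e'] -> ['a', 'c', 'b', 'd', 'e']
'e': index 4 in ['a', 'c', 'b', 'd', 'e'] -> ['e', 'a', 'c', 'b', 'd']
'b': index 3 in ['e', 'a', 'c', 'b', 'd'] -> ['b', 'e', 'a', 'c', 'd']
'd': index 4 in ['b', 'e', 'a', 'c', 'd'] -> ['d', 'b', 'e', 'a', 'c']
'b': index 1 in ['d', 'b', 'e', 'a', 'c'] -> ['b', 'd', 'e', 'a', 'c']


Output: [0, 2, 2, 1, 2, 0, 4, 3, 4, 1]


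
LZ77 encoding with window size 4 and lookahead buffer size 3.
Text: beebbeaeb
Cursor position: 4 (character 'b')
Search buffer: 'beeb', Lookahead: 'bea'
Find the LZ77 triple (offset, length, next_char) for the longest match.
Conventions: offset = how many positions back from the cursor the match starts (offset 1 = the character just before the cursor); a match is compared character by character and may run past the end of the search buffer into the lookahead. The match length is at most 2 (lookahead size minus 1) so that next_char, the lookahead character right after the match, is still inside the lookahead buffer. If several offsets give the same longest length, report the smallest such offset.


Try each offset into the search buffer:
  offset=1 (pos 3, char 'b'): match length 1
  offset=2 (pos 2, char 'e'): match length 0
  offset=3 (pos 1, char 'e'): match length 0
  offset=4 (pos 0, char 'b'): match length 2
Longest match has length 2 at offset 4.
next_char = character at position 4 + 2 = 6 -> 'a'

Best match: offset=4, length=2 (matching 'be' starting at position 0)
LZ77 triple: (4, 2, 'a')


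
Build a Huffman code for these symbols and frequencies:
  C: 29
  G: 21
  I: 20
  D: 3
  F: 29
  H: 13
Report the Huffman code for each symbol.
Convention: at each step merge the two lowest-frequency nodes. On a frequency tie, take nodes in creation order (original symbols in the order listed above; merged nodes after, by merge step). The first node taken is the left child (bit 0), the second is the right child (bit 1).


Huffman tree construction:
Step 1: Merge D(3) + H(13) = 16
Step 2: Merge (D+H)(16) + I(20) = 36
Step 3: Merge G(21) + C(29) = 50
Step 4: Merge F(29) + ((D+H)+I)(36) = 65
Step 5: Merge (G+C)(50) + (F+((D+H)+I))(65) = 115
Read each symbol's code off the tree from the root (left child = 0, right child = 1).

Codes:
  C: 01 (length 2)
  G: 00 (length 2)
  I: 111 (length 3)
  D: 1100 (length 4)
  F: 10 (length 2)
  H: 1101 (length 4)
Average code length: 282/115 = 2.4522 bits/symbol


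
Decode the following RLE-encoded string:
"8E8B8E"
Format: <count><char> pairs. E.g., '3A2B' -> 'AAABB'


Expanding each <count><char> pair:
  8E -> 'EEEEEEEE'
  8B -> 'BBBBBBBB'
  8E -> 'EEEEEEEE'

Decoded = EEEEEEEEBBBBBBBBEEEEEEEE
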